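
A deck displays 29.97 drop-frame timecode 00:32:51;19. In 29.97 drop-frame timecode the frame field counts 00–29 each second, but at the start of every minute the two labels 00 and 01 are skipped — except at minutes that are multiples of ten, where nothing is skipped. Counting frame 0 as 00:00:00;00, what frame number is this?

59091

As if non-drop at 30 labels/s: (0 × 3600 + 32 × 60 + 51) × 30 + 19 = 59149.
Minute boundaries passed: 32; those not divisible by 10: 32 − 3 = 29; dropped labels = 2 × 29 = 58.
Actual frame index = 59149 − 58 = 59091.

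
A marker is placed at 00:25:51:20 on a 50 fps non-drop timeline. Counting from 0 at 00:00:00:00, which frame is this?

77570

Total seconds to the label: (0 × 3600 + 25 × 60 + 51) = 1551.
Frame index = 1551 × 50 + 20 = 77570.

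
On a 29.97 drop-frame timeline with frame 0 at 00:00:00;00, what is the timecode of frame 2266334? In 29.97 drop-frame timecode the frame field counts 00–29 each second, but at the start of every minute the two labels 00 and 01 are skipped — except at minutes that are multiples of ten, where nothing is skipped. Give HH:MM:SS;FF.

21:00:20;02

Each 10-minute DF block holds 10 × 60 × 30 − 9 × 2 = 17982 frames. 2266334 ÷ 17982 → 126 full blocks, remainder 602.
Within the partial block the first minute is 1800 frames and each further minute 1798, so 0 further minute boundaries passed. Total skipped labels = 18 × 126 + 2 × 0 = 2268.
Non-drop label index = 2266334 + 2268 = 2268602; at 30 labels/s that is 21:00:20:02, i.e. DF 21:00:20;02.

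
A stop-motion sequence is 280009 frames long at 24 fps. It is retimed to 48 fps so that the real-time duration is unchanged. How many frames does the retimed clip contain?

Target frames = source frames × (target rate / source rate) = 280009 × (48)/(24) = 280009 × 2 = 560018.

560018 frames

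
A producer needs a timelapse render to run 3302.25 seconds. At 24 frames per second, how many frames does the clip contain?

79254 frames

Frames = 3302.25 × 24 = 79254.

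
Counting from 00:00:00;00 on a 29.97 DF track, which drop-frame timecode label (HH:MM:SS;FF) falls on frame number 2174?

Each 10-minute DF block holds 10 × 60 × 30 − 9 × 2 = 17982 frames. 2174 ÷ 17982 → 0 full blocks, remainder 2174.
Within the partial block the first minute is 1800 frames and each further minute 1798, so 1 further minute boundary passed. Total skipped labels = 18 × 0 + 2 × 1 = 2.
Non-drop label index = 2174 + 2 = 2176; at 30 labels/s that is 00:01:12:16, i.e. DF 00:01:12;16.

00:01:12;16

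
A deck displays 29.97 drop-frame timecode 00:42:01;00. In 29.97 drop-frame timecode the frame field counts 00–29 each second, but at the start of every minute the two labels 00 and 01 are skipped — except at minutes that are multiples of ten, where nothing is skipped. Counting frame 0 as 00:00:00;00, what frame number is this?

75554

As if non-drop at 30 labels/s: (0 × 3600 + 42 × 60 + 1) × 30 + 0 = 75630.
Minute boundaries passed: 42; those not divisible by 10: 42 − 4 = 38; dropped labels = 2 × 38 = 76.
Actual frame index = 75630 − 76 = 75554.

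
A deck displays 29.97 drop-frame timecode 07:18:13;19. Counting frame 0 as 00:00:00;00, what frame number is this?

Complete 10-minute blocks: 43, each 17982 frames → 773226.
Remaining 8 whole minutes in the current block: 1800 + 7 × 1798 = 14386 frames.
Within the current minute: 13 × 30 + 19 − 2 = 407 (labels ;00/;01 skipped at this minute). Total = 773226 + 14386 + 407 = 788019.

788019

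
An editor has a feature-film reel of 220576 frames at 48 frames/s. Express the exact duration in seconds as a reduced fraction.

13786/3 seconds

Running time = 220576 ÷ (48) = 220576 × 1/48 = 13786/3 s.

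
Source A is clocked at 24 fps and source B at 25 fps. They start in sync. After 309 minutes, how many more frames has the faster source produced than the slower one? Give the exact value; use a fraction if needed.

18540 frames

309 min = 18540 s.
A emits 24 × 18540 = 444960 frames; B emits 25 × 18540 = 463500.
Difference = 18540 frames; B is ahead of A.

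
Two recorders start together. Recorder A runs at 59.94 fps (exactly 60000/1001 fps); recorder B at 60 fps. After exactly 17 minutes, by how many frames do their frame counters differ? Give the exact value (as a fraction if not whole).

17 min = 1020 s.
A emits 60000/1001 × 1020 = 61200000/1001 frames; B emits 60 × 1020 = 61200.
Difference = 61200/1001 frames (≈ 61.1389); B is ahead of A.

61200/1001 frames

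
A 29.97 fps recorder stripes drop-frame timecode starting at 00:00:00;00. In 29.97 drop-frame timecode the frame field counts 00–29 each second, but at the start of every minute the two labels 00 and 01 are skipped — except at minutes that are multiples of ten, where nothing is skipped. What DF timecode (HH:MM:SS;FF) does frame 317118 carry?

Each 10-minute DF block holds 10 × 60 × 30 − 9 × 2 = 17982 frames. 317118 ÷ 17982 → 17 full blocks, remainder 11424.
Within the partial block the first minute is 1800 frames and each further minute 1798, so 6 further minute boundaries passed. Total skipped labels = 18 × 17 + 2 × 6 = 318.
Non-drop label index = 317118 + 318 = 317436; at 30 labels/s that is 02:56:21:06, i.e. DF 02:56:21;06.

02:56:21;06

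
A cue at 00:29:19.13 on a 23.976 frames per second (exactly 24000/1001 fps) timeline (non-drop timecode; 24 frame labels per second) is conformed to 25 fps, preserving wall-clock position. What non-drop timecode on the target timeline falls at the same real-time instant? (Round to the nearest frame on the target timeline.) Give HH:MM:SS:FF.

00:29:21:08

Source frame index: (0×3600 + 29×60 + 19) × 24 + 13 = 42229.
Real time: 42229 / (24000/1001) = 42271229/24000 s.
Target frame: (42271229/24000) × (25) = 42271229/960 ≈ 44032.530 → 44033.
At 25 labels/s: frame 44033 → 00:29:21:08.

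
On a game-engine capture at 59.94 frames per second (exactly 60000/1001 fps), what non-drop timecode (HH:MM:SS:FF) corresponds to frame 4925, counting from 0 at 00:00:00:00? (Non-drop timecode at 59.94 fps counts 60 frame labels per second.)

00:01:22:05

4925 ÷ 60 = 82 full seconds, remainder 5 frames.
82 s = 0 h 1 min 22 s.
Timecode: 00:01:22:05.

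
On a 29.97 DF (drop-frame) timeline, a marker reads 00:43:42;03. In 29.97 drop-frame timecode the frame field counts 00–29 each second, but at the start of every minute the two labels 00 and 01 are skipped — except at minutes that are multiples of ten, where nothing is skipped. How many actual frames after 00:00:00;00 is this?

78585

Complete 10-minute blocks: 4, each 17982 frames → 71928.
Remaining 3 whole minutes in the current block: 1800 + 2 × 1798 = 5396 frames.
Within the current minute: 42 × 30 + 3 − 2 = 1261 (labels ;00/;01 skipped at this minute). Total = 71928 + 5396 + 1261 = 78585.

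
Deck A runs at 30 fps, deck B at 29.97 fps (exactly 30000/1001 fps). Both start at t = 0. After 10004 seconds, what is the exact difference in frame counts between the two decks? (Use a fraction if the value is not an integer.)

300120/1001 frames

A emits 30 × 10004 = 300120 frames; B emits 30000/1001 × 10004 = 300120000/1001.
Difference = 300120/1001 frames (≈ 299.8202); B is behind A.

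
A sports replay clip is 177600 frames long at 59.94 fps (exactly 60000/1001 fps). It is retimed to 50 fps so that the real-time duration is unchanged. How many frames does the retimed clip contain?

Target frames = source frames × (target rate / source rate) = 177600 × (50)/(60000/1001) = 177600 × 1001/1200 = 148148.

148148 frames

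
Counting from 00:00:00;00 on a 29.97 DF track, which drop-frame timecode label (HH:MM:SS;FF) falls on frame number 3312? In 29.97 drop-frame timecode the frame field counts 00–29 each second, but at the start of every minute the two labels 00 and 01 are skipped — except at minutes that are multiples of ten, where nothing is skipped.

00:01:50;14

Each 10-minute DF block holds 10 × 60 × 30 − 9 × 2 = 17982 frames. 3312 ÷ 17982 → 0 full blocks, remainder 3312.
Within the partial block the first minute is 1800 frames and each further minute 1798, so 1 further minute boundary passed. Total skipped labels = 18 × 0 + 2 × 1 = 2.
Non-drop label index = 3312 + 2 = 3314; at 30 labels/s that is 00:01:50:14, i.e. DF 00:01:50;14.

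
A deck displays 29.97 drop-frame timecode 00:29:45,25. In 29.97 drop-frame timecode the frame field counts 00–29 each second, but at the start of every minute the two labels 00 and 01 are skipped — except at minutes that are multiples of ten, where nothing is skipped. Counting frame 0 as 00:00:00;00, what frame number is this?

53521

Complete 10-minute blocks: 2, each 17982 frames → 35964.
Remaining 9 whole minutes in the current block: 1800 + 8 × 1798 = 16184 frames.
Within the current minute: 45 × 30 + 25 − 2 = 1373 (labels ;00/;01 skipped at this minute). Total = 35964 + 16184 + 1373 = 53521.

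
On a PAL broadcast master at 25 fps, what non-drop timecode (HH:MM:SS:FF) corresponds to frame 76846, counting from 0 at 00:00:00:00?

00:51:13:21

76846 ÷ 25 = 3073 full seconds, remainder 21 frames.
3073 s = 0 h 51 min 13 s.
Timecode: 00:51:13:21.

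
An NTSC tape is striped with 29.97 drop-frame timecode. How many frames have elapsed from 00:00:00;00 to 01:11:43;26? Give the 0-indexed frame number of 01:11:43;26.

128988

Complete 10-minute blocks: 7, each 17982 frames → 125874.
Remaining 1 whole minute in the current block: 1800 + 0 × 1798 = 1800 frames.
Within the current minute: 43 × 30 + 26 − 2 = 1314 (labels ;00/;01 skipped at this minute). Total = 125874 + 1800 + 1314 = 128988.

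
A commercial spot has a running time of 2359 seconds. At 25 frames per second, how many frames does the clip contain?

Frames = 2359 × 25 = 58975.

58975 frames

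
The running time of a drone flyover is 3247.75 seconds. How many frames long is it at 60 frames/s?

194865 frames

Frames = 3247.75 × 60 = 194865.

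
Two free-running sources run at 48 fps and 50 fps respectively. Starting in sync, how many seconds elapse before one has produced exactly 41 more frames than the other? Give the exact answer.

The gap grows by |50 − 48| = 2 frames per second.
Time for a 41-frame gap: 41 ÷ (2) = 20.5 s.

20.5 seconds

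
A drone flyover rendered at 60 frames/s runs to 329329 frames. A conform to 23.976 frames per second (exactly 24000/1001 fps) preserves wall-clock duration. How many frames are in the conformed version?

131600 frames

Target frames = source frames × (target rate / source rate) = 329329 × (24000/1001)/(60) = 329329 × 400/1001 = 131600.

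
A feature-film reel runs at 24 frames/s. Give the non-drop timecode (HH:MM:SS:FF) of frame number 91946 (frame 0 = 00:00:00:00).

01:03:51:02

91946 ÷ 24 = 3831 full seconds, remainder 2 frames.
3831 s = 1 h 3 min 51 s.
Timecode: 01:03:51:02.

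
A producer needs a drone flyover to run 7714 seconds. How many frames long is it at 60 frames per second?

Frames = 7714 × 60 = 462840.

462840 frames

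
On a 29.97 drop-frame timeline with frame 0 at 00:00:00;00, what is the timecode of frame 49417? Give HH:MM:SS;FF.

00:27:28;27

Ten DF minutes hold 17982 frames, so frame 49417 lies in block 2 (frames 35964–53945) with 13453 frames into that block.
The block's first minute is 1800 frames and the rest 1798 each; 13453 frames reaches minute 7, so 2 × 18 + 7 × 2 = 50 labels have been skipped so far.
Adding those back, label number 49417 + 50 = 49467 at 30 labels/s is 1648 s + 27 f = 0 h 27 min 28 s frame 27, i.e. 00:27:28;27.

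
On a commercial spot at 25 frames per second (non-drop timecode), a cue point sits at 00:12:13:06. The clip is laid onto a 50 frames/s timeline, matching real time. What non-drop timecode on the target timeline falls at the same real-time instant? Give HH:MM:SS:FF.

Source frame index: (0×3600 + 12×60 + 13) × 25 + 6 = 18331.
Real time: 18331 / (25) = 18331/25 s.
Target frame: (18331/25) × (50) = 36662.
At 50 labels/s: frame 36662 → 00:12:13:12.

00:12:13:12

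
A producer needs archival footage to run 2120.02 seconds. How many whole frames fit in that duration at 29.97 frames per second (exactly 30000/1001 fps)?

63537 frames

Frames = 2120.02 × 30000/1001 = 9085800/143 ≈ 63537.0629.
Complete frames: 63537.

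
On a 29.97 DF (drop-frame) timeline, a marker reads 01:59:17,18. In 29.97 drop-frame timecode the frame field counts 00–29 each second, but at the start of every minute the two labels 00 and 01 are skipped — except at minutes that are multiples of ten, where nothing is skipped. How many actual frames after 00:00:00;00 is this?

214512

As if non-drop at 30 labels/s: (1 × 3600 + 59 × 60 + 17) × 30 + 18 = 214728.
Minute boundaries passed: 119; those not divisible by 10: 119 − 11 = 108; dropped labels = 2 × 108 = 216.
Actual frame index = 214728 − 216 = 214512.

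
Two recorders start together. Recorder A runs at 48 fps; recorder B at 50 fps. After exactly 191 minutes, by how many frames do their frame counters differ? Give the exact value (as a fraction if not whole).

22920 frames

191 min = 11460 s.
A emits 48 × 11460 = 550080 frames; B emits 50 × 11460 = 573000.
Difference = 22920 frames; B is ahead of A.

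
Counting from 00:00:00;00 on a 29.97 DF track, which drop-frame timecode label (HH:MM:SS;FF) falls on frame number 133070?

Ten DF minutes hold 17982 frames, so frame 133070 lies in block 7 (frames 125874–143855) with 7196 frames into that block.
The block's first minute is 1800 frames and the rest 1798 each; 7196 frames reaches minute 4, so 7 × 18 + 4 × 2 = 134 labels have been skipped so far.
Adding those back, label number 133070 + 134 = 133204 at 30 labels/s is 4440 s + 4 f = 1 h 14 min 0 s frame 4, i.e. 01:14:00;04.

01:14:00;04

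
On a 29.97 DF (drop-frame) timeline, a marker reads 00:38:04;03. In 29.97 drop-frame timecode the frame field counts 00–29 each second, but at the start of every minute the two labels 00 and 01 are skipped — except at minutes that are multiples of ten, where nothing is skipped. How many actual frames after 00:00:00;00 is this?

68453

As if non-drop at 30 labels/s: (0 × 3600 + 38 × 60 + 4) × 30 + 3 = 68523.
Minute boundaries passed: 38; those not divisible by 10: 38 − 3 = 35; dropped labels = 2 × 35 = 70.
Actual frame index = 68523 − 70 = 68453.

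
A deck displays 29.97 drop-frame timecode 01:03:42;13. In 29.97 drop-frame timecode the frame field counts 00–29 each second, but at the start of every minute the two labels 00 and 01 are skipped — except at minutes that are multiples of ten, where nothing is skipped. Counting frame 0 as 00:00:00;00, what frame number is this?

114559

Complete 10-minute blocks: 6, each 17982 frames → 107892.
Remaining 3 whole minutes in the current block: 1800 + 2 × 1798 = 5396 frames.
Within the current minute: 42 × 30 + 13 − 2 = 1271 (labels ;00/;01 skipped at this minute). Total = 107892 + 5396 + 1271 = 114559.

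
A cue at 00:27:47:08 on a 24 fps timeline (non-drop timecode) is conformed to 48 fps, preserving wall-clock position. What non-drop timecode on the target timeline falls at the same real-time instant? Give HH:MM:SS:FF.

Source frame index: (0×3600 + 27×60 + 47) × 24 + 8 = 40016.
Real time: 40016 / (24) = 5002/3 s.
Target frame: (5002/3) × (48) = 80032.
At 48 labels/s: frame 80032 → 00:27:47:16.

00:27:47:16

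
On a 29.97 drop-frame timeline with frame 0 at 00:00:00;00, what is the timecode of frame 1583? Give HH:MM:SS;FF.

Ten DF minutes hold 17982 frames, so frame 1583 lies in block 0 (frames 0–17981) with 1583 frames into that block.
The block's first minute is 1800 frames and the rest 1798 each; 1583 frames reaches minute 0, so 0 × 18 + 0 × 2 = 0 labels have been skipped so far.
Adding those back, label number 1583 + 0 = 1583 at 30 labels/s is 52 s + 23 f = 0 h 0 min 52 s frame 23, i.e. 00:00:52;23.

00:00:52;23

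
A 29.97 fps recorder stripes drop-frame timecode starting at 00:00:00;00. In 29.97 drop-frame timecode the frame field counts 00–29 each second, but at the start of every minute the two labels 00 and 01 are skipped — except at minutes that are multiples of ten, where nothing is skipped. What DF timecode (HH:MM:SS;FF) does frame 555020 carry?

05:08:39;06

Ten DF minutes hold 17982 frames, so frame 555020 lies in block 30 (frames 539460–557441) with 15560 frames into that block.
The block's first minute is 1800 frames and the rest 1798 each; 15560 frames reaches minute 8, so 30 × 18 + 8 × 2 = 556 labels have been skipped so far.
Adding those back, label number 555020 + 556 = 555576 at 30 labels/s is 18519 s + 6 f = 5 h 8 min 39 s frame 6, i.e. 05:08:39;06.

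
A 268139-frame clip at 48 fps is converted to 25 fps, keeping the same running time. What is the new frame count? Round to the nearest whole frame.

Frames at target rate = 268139 × (25) / (48) = 6703475/48 ≈ 139655.729.
Nearest whole frame: 139656.

139656 frames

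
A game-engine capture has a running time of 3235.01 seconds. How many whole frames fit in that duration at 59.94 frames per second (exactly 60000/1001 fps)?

Frames = 3235.01 × 60000/1001 = 194100600/1001 ≈ 193906.6933.
Complete frames: 193906.

193906 frames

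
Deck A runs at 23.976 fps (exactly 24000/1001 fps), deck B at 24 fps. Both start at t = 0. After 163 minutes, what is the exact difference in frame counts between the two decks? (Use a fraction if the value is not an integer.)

163 min = 9780 s.
A emits 24000/1001 × 9780 = 234720000/1001 frames; B emits 24 × 9780 = 234720.
Difference = 234720/1001 frames (≈ 234.4855); B is ahead of A.

234720/1001 frames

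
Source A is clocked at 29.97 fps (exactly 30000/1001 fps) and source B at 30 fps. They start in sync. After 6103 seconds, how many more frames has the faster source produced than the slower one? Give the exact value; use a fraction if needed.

A emits 30000/1001 × 6103 = 183090000/1001 frames; B emits 30 × 6103 = 183090.
Difference = 183090/1001 frames (≈ 182.9071); B is ahead of A.

183090/1001 frames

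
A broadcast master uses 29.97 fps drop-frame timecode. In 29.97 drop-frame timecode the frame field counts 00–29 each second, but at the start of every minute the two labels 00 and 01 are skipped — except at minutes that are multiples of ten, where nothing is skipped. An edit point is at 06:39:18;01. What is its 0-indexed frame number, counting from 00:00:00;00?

Complete 10-minute blocks: 39, each 17982 frames → 701298.
Remaining 9 whole minutes in the current block: 1800 + 8 × 1798 = 16184 frames.
Within the current minute: 18 × 30 + 1 − 2 = 539 (labels ;00/;01 skipped at this minute). Total = 701298 + 16184 + 539 = 718021.

718021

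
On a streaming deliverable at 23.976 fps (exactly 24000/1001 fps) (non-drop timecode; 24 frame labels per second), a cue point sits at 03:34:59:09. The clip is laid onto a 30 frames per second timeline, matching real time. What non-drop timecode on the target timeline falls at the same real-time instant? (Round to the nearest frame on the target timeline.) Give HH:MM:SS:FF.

03:35:12:08

Source frame index: (3×3600 + 34×60 + 59) × 24 + 9 = 309585.
Real time: 309585 / (24000/1001) = 20659639/1600 s.
Target frame: (20659639/1600) × (30) = 61978917/160 ≈ 387368.231 → 387368.
At 30 labels/s: frame 387368 → 03:35:12:08.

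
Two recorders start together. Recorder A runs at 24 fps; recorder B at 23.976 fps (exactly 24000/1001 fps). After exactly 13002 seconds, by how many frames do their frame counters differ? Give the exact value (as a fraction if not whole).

A emits 24 × 13002 = 312048 frames; B emits 24000/1001 × 13002 = 28368000/91.
Difference = 28368/91 frames (≈ 311.7363); B is behind A.

28368/91 frames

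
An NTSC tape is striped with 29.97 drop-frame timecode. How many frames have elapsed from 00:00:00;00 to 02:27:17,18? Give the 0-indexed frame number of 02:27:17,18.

264862

As if non-drop at 30 labels/s: (2 × 3600 + 27 × 60 + 17) × 30 + 18 = 265128.
Minute boundaries passed: 147; those not divisible by 10: 147 − 14 = 133; dropped labels = 2 × 133 = 266.
Actual frame index = 265128 − 266 = 264862.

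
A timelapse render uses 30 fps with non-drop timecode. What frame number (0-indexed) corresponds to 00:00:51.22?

Total seconds to the label: (0 × 3600 + 0 × 60 + 51) = 51.
Frame index = 51 × 30 + 22 = 1552.

1552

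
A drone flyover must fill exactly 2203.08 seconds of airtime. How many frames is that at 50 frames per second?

Frames = 2203.08 × 50 = 110154.

110154 frames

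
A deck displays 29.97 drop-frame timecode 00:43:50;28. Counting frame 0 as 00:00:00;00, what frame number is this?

Complete 10-minute blocks: 4, each 17982 frames → 71928.
Remaining 3 whole minutes in the current block: 1800 + 2 × 1798 = 5396 frames.
Within the current minute: 50 × 30 + 28 − 2 = 1526 (labels ;00/;01 skipped at this minute). Total = 71928 + 5396 + 1526 = 78850.

78850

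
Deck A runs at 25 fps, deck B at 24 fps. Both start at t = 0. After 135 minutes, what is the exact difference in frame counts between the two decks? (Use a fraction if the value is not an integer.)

135 min = 8100 s.
A emits 25 × 8100 = 202500 frames; B emits 24 × 8100 = 194400.
Difference = 8100 frames; B is behind A.

8100 frames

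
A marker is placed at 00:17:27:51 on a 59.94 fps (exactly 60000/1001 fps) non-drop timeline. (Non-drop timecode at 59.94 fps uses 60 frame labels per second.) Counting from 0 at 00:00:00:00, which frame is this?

62871

Total seconds to the label: (0 × 3600 + 17 × 60 + 27) = 1047.
Frame index = 1047 × 60 + 51 = 62871.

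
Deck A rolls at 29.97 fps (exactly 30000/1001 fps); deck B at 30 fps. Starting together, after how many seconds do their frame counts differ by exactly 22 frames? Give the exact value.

The gap grows by |30 − 30000/1001| = 30/1001 frames per second.
Time for a 22-frame gap: 22 ÷ (30/1001) = 11011/15 s.

11011/15 seconds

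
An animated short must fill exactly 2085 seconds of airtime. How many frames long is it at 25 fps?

Frames = 2085 × 25 = 52125.

52125 frames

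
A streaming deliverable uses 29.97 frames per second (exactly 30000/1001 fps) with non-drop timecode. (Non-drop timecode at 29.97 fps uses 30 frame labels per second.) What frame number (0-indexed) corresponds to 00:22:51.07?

Total seconds to the label: (0 × 3600 + 22 × 60 + 51) = 1371.
Frame index = 1371 × 30 + 7 = 41137.

frame 41137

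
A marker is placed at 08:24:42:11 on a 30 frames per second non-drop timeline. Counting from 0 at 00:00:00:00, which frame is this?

Total seconds to the label: (8 × 3600 + 24 × 60 + 42) = 30282.
Frame index = 30282 × 30 + 11 = 908471.

908471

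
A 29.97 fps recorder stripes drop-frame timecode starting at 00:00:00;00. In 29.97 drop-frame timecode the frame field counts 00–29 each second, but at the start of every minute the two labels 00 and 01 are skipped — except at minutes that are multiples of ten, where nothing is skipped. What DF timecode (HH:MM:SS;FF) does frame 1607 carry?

00:00:53;17

Ten DF minutes hold 17982 frames, so frame 1607 lies in block 0 (frames 0–17981) with 1607 frames into that block.
The block's first minute is 1800 frames and the rest 1798 each; 1607 frames reaches minute 0, so 0 × 18 + 0 × 2 = 0 labels have been skipped so far.
Adding those back, label number 1607 + 0 = 1607 at 30 labels/s is 53 s + 17 f = 0 h 0 min 53 s frame 17, i.e. 00:00:53;17.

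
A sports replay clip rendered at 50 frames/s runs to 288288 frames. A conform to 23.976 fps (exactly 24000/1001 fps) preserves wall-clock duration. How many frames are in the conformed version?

Target frames = source frames × (target rate / source rate) = 288288 × (24000/1001)/(50) = 288288 × 480/1001 = 138240.

138240 frames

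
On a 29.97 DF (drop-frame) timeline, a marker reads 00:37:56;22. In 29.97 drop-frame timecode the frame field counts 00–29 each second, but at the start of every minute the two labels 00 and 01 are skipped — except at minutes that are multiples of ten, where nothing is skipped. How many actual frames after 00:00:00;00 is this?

68234

Complete 10-minute blocks: 3, each 17982 frames → 53946.
Remaining 7 whole minutes in the current block: 1800 + 6 × 1798 = 12588 frames.
Within the current minute: 56 × 30 + 22 − 2 = 1700 (labels ;00/;01 skipped at this minute). Total = 53946 + 12588 + 1700 = 68234.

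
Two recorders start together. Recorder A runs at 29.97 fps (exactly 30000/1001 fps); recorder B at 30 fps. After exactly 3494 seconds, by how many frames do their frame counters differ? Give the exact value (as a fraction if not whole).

A emits 30000/1001 × 3494 = 104820000/1001 frames; B emits 30 × 3494 = 104820.
Difference = 104820/1001 frames (≈ 104.7153); B is ahead of A.

104820/1001 frames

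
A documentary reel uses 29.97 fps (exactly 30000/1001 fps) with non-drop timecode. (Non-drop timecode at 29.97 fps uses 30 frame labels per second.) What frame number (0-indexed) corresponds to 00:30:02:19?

Total seconds to the label: (0 × 3600 + 30 × 60 + 2) = 1802.
Frame index = 1802 × 30 + 19 = 54079.

frame 54079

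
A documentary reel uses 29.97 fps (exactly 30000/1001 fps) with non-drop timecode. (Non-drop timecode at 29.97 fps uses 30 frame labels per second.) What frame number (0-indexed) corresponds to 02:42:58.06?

Total seconds to the label: (2 × 3600 + 42 × 60 + 58) = 9778.
Frame index = 9778 × 30 + 6 = 293346.

frame 293346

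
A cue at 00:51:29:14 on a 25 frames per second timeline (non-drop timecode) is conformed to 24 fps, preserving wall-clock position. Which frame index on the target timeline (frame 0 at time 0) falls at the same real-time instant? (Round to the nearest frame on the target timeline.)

frame 74149

Source frame index: (0×3600 + 51×60 + 29) × 25 + 14 = 77239.
Real time: 77239 / (25) = 77239/25 s.
Target frame: (77239/25) × (24) = 1853736/25 ≈ 74149.440 → 74149.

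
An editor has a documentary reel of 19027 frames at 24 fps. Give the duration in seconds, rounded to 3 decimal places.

Running time = 19027 × 1/24 = 19027/24 s ≈ 792.792 s.

792.792 seconds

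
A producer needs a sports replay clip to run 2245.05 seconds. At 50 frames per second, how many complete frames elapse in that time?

Frames = 2245.05 × 50 = 224505/2 ≈ 112252.5000.
Complete frames: 112252.

112252 frames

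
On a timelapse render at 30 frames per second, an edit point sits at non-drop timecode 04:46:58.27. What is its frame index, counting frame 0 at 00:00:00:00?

516567

Total seconds to the label: (4 × 3600 + 46 × 60 + 58) = 17218.
Frame index = 17218 × 30 + 27 = 516567.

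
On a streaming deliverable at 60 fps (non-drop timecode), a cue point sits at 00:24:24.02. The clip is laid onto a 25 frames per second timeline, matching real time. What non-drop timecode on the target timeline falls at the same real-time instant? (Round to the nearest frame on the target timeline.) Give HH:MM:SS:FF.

Source frame index: (0×3600 + 24×60 + 24) × 60 + 2 = 87842.
Real time: 87842 / (60) = 43921/30 s.
Target frame: (43921/30) × (25) = 219605/6 ≈ 36600.833 → 36601.
At 25 labels/s: frame 36601 → 00:24:24:01.

00:24:24:01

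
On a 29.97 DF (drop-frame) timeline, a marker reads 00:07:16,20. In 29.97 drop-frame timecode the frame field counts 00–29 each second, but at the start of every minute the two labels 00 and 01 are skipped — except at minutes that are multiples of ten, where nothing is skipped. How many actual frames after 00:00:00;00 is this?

Complete 10-minute blocks: 0, each 17982 frames → 0.
Remaining 7 whole minutes in the current block: 1800 + 6 × 1798 = 12588 frames.
Within the current minute: 16 × 30 + 20 − 2 = 498 (labels ;00/;01 skipped at this minute). Total = 0 + 12588 + 498 = 13086.

13086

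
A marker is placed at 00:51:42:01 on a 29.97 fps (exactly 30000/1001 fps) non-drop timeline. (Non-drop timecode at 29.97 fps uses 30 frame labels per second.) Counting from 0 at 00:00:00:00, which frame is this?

93061

Total seconds to the label: (0 × 3600 + 51 × 60 + 42) = 3102.
Frame index = 3102 × 30 + 1 = 93061.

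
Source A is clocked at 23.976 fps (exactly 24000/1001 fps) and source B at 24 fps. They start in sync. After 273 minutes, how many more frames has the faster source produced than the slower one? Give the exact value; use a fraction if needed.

4320/11 frames

273 min = 16380 s.
A emits 24000/1001 × 16380 = 4320000/11 frames; B emits 24 × 16380 = 393120.
Difference = 4320/11 frames (≈ 392.7273); B is ahead of A.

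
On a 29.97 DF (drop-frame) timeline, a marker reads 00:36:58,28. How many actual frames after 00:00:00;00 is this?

66502

Complete 10-minute blocks: 3, each 17982 frames → 53946.
Remaining 6 whole minutes in the current block: 1800 + 5 × 1798 = 10790 frames.
Within the current minute: 58 × 30 + 28 − 2 = 1766 (labels ;00/;01 skipped at this minute). Total = 53946 + 10790 + 1766 = 66502.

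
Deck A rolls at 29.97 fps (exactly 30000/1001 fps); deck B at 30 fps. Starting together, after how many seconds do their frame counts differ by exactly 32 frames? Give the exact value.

16016/15 seconds

The gap grows by |30 − 30000/1001| = 30/1001 frames per second.
Time for a 32-frame gap: 32 ÷ (30/1001) = 16016/15 s.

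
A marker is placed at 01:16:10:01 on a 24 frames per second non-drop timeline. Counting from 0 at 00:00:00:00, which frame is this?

Total seconds to the label: (1 × 3600 + 16 × 60 + 10) = 4570.
Frame index = 4570 × 24 + 1 = 109681.

109681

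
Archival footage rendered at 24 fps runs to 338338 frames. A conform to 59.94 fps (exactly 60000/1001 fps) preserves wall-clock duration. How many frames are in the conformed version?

Target frames = source frames × (target rate / source rate) = 338338 × (60000/1001)/(24) = 338338 × 2500/1001 = 845000.

845000 frames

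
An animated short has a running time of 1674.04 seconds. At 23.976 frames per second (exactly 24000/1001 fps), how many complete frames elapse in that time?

40136 frames

Frames = 1674.04 × 24000/1001 = 40176960/1001 ≈ 40136.8232.
Complete frames: 40136.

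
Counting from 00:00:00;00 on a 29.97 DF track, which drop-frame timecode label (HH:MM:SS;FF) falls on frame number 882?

00:00:29;12

Ten DF minutes hold 17982 frames, so frame 882 lies in block 0 (frames 0–17981) with 882 frames into that block.
The block's first minute is 1800 frames and the rest 1798 each; 882 frames reaches minute 0, so 0 × 18 + 0 × 2 = 0 labels have been skipped so far.
Adding those back, label number 882 + 0 = 882 at 30 labels/s is 29 s + 12 f = 0 h 0 min 29 s frame 12, i.e. 00:00:29;12.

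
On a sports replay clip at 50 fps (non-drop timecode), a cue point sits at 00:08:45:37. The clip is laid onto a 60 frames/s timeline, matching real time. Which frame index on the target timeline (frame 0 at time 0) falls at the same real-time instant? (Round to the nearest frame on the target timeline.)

Source frame index: (0×3600 + 8×60 + 45) × 50 + 37 = 26287.
Real time: 26287 / (50) = 26287/50 s.
Target frame: (26287/50) × (60) = 157722/5 ≈ 31544.400 → 31544.

frame 31544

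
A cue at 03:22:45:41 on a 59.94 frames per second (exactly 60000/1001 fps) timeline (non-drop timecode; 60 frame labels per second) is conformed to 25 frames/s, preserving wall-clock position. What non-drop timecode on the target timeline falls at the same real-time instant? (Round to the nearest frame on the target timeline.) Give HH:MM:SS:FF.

Source frame index: (3×3600 + 22×60 + 45) × 60 + 41 = 729941.
Real time: 729941 / (60000/1001) = 730670941/60000 s.
Target frame: (730670941/60000) × (25) = 730670941/2400 ≈ 304446.225 → 304446.
At 25 labels/s: frame 304446 → 03:22:57:21.

03:22:57:21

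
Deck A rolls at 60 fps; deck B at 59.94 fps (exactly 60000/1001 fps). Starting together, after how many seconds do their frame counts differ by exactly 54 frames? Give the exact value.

The gap grows by |60000/1001 − 60| = 60/1001 frames per second.
Time for a 54-frame gap: 54 ÷ (60/1001) = 900.9 s.

900.9 seconds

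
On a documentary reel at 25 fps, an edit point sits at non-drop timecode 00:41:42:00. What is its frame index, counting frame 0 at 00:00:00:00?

62550

Total seconds to the label: (0 × 3600 + 41 × 60 + 42) = 2502.
Frame index = 2502 × 25 + 0 = 62550.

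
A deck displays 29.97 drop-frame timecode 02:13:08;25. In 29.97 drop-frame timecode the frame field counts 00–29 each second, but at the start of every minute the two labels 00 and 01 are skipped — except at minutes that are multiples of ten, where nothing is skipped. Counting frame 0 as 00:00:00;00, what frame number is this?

239425

Complete 10-minute blocks: 13, each 17982 frames → 233766.
Remaining 3 whole minutes in the current block: 1800 + 2 × 1798 = 5396 frames.
Within the current minute: 8 × 30 + 25 − 2 = 263 (labels ;00/;01 skipped at this minute). Total = 233766 + 5396 + 263 = 239425.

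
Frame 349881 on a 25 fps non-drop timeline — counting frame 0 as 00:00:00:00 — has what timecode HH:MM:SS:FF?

03:53:15:06

349881 ÷ 25 = 13995 full seconds, remainder 6 frames.
13995 s = 3 h 53 min 15 s.
Timecode: 03:53:15:06.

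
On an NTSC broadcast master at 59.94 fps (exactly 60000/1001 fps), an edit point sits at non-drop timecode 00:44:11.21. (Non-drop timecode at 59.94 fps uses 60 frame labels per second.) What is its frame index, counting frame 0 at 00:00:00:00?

frame 159081

Total seconds to the label: (0 × 3600 + 44 × 60 + 11) = 2651.
Frame index = 2651 × 60 + 21 = 159081.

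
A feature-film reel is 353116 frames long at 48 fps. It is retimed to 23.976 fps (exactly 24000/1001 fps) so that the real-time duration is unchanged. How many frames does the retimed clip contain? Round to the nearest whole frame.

176382 frames

Frames at target rate = 353116 × (24000/1001) / (48) = 176558000/1001 ≈ 176381.618.
Nearest whole frame: 176382.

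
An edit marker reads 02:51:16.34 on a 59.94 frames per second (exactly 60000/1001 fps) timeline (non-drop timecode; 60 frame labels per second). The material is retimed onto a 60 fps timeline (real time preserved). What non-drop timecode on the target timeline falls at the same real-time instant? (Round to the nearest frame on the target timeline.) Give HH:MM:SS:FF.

Source frame index: (2×3600 + 51×60 + 16) × 60 + 34 = 616594.
Real time: 616594 / (60000/1001) = 308605297/30000 s.
Target frame: (308605297/30000) × (60) = 308605297/500 ≈ 617210.594 → 617211.
At 60 labels/s: frame 617211 → 02:51:26:51.

02:51:26:51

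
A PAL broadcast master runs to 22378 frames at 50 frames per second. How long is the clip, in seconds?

447.56 seconds

Running time = 22378 / (50) = 447.56 s.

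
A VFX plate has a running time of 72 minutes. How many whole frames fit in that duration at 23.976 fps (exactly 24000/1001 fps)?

103576 frames

72 min = 4320 s.
Frames = 4320 × 24000/1001 = 103680000/1001 ≈ 103576.4236.
Complete frames: 103576.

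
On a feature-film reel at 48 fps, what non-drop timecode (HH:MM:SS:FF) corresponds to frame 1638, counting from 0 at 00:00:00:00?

00:00:34:06

1638 ÷ 48 = 34 full seconds, remainder 6 frames.
34 s = 0 h 0 min 34 s.
Timecode: 00:00:34:06.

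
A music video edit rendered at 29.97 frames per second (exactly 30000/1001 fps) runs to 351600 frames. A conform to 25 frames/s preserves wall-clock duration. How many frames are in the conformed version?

293293 frames

Target frames = source frames × (target rate / source rate) = 351600 × (25)/(30000/1001) = 351600 × 1001/1200 = 293293.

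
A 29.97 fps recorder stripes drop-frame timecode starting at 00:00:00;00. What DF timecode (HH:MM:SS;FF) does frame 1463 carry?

Ten DF minutes hold 17982 frames, so frame 1463 lies in block 0 (frames 0–17981) with 1463 frames into that block.
The block's first minute is 1800 frames and the rest 1798 each; 1463 frames reaches minute 0, so 0 × 18 + 0 × 2 = 0 labels have been skipped so far.
Adding those back, label number 1463 + 0 = 1463 at 30 labels/s is 48 s + 23 f = 0 h 0 min 48 s frame 23, i.e. 00:00:48;23.

00:00:48;23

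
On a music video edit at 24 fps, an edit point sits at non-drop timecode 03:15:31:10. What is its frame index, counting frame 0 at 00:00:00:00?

Total seconds to the label: (3 × 3600 + 15 × 60 + 31) = 11731.
Frame index = 11731 × 24 + 10 = 281554.

281554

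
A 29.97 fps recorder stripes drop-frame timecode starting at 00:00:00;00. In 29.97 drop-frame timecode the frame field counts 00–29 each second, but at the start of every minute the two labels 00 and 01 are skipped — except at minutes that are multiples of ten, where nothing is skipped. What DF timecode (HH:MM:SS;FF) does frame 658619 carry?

06:06:15;29

Each 10-minute DF block holds 10 × 60 × 30 − 9 × 2 = 17982 frames. 658619 ÷ 17982 → 36 full blocks, remainder 11267.
Within the partial block the first minute is 1800 frames and each further minute 1798, so 6 further minute boundaries passed. Total skipped labels = 18 × 36 + 2 × 6 = 660.
Non-drop label index = 658619 + 660 = 659279; at 30 labels/s that is 06:06:15:29, i.e. DF 06:06:15;29.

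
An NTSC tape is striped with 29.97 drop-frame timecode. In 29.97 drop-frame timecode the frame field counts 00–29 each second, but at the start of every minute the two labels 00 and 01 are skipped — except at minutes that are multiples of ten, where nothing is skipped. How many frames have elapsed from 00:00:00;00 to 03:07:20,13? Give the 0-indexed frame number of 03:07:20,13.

Complete 10-minute blocks: 18, each 17982 frames → 323676.
Remaining 7 whole minutes in the current block: 1800 + 6 × 1798 = 12588 frames.
Within the current minute: 20 × 30 + 13 − 2 = 611 (labels ;00/;01 skipped at this minute). Total = 323676 + 12588 + 611 = 336875.

336875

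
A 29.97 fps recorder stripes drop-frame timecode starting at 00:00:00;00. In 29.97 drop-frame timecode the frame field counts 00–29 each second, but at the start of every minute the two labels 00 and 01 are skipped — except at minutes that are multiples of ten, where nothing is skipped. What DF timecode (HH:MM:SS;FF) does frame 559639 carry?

05:11:13;09

Each 10-minute DF block holds 10 × 60 × 30 − 9 × 2 = 17982 frames. 559639 ÷ 17982 → 31 full blocks, remainder 2197.
Within the partial block the first minute is 1800 frames and each further minute 1798, so 1 further minute boundary passed. Total skipped labels = 18 × 31 + 2 × 1 = 560.
Non-drop label index = 559639 + 560 = 560199; at 30 labels/s that is 05:11:13:09, i.e. DF 05:11:13;09.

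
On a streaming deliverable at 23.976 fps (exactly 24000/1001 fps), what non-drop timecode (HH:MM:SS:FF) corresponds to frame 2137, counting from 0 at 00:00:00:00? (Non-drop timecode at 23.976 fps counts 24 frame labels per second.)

00:01:29:01

2137 ÷ 24 = 89 full seconds, remainder 1 frame.
89 s = 0 h 1 min 29 s.
Timecode: 00:01:29:01.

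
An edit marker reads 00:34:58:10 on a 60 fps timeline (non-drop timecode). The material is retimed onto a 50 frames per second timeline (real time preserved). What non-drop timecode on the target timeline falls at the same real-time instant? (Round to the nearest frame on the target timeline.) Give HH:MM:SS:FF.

Source frame index: (0×3600 + 34×60 + 58) × 60 + 10 = 125890.
Real time: 125890 / (60) = 12589/6 s.
Target frame: (12589/6) × (50) = 314725/3 ≈ 104908.333 → 104908.
At 50 labels/s: frame 104908 → 00:34:58:08.

00:34:58:08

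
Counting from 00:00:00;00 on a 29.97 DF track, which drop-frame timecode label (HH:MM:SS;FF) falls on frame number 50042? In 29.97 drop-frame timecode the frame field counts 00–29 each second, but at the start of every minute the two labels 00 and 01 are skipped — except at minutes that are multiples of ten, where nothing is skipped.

Ten DF minutes hold 17982 frames, so frame 50042 lies in block 2 (frames 35964–53945) with 14078 frames into that block.
The block's first minute is 1800 frames and the rest 1798 each; 14078 frames reaches minute 7, so 2 × 18 + 7 × 2 = 50 labels have been skipped so far.
Adding those back, label number 50042 + 50 = 50092 at 30 labels/s is 1669 s + 22 f = 0 h 27 min 49 s frame 22, i.e. 00:27:49;22.

00:27:49;22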